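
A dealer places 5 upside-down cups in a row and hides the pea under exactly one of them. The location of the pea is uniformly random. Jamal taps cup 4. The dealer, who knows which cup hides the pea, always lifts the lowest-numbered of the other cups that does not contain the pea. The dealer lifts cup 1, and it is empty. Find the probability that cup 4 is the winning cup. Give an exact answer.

1/4

Consider each possible location of the pea in turn.
If it is under cup 1 (prior 1/5): the dealer opened cup 1, so this case is ruled out; weight (1/5)·0 = 0.
If it is under any of cups 2, 3, 4, and 5 (prior 1/5 each): cup 1 is the lowest-numbered option available, probability 1; weight (1/5)·1 = 1/5 each.
The weights sum to 4/5.
So P(the pea under cup 4 | the dealer opened cup 1) = (1/5) / (4/5) = 1/4.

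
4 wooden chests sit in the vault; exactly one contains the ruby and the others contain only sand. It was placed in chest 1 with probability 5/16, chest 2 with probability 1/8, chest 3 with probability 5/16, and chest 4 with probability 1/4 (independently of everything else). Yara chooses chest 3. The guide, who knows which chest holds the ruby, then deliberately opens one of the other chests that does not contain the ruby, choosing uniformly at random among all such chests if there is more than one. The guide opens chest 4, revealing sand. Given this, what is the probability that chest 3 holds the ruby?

Consider each possible location of the ruby in turn.
If it is in chest 1 (prior 5/16): the guide has 2 equally likely choices, so probability 1/2; weight (5/16)·(1/2) = 5/32.
If it is in chest 2 (prior 1/8): the guide has 2 equally likely choices, so probability 1/2; weight (1/8)·(1/2) = 1/16.
If it is in chest 3 (prior 5/16): the guide has 3 equally likely choices, so probability 1/3; weight (5/16)·(1/3) = 5/48.
If it is in chest 4 (prior 1/4): the guide opened chest 4, so this case is ruled out; weight (1/4)·0 = 0.
The weights sum to 31/96.
So P(the ruby in chest 3 | the guide opened chest 4) = (5/48) / (31/96) = 10/31.

10/31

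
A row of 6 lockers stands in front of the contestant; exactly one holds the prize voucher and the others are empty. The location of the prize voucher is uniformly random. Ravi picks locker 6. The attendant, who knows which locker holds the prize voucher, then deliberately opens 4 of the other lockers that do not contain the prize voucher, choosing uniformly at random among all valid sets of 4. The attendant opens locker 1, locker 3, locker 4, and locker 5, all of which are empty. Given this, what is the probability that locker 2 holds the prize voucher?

Condition on the true location of the prize voucher.
If it is in any of lockers 1, 3, 4, and 5 (prior 1/6 each): that locker was opened and seen not to hold the prize — ruled out; weight (1/6)·0 = 0 each.
If it is in locker 2 (prior 1/6): the attendant has no choice, probability 1; weight (1/6)·1 = 1/6.
If it is in locker 6 (prior 1/6): the attendant has 5 equally likely choices, so probability 1/5; weight (1/6)·(1/5) = 1/30.
The weights sum to 1/5.
So P(the prize voucher in locker 2 | the attendant opened locker 1, locker 3, locker 4, and locker 5) = (1/6) / (1/5) = 5/6.

5/6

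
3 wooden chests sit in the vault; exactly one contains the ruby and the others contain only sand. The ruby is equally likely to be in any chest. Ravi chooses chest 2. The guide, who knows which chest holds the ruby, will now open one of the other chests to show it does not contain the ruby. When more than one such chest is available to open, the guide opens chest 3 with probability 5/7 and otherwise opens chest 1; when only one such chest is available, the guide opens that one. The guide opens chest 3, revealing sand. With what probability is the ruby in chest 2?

5/12

Apply Bayes' rule, conditioning on where the ruby actually is.
If it is in chest 1 (prior 1/3): only chest 3 is available, probability 1; weight (1/3)·1 = 1/3.
If it is in chest 2 (prior 1/3): chest 3 is available, opened with probability 5/7; weight (1/3)·(5/7) = 5/21.
If it is in chest 3 (prior 1/3): the guide opened chest 3, so this case is ruled out; weight (1/3)·0 = 0.
The weights sum to 4/7.
So P(the ruby in chest 2 | the guide opened chest 3) = (5/21) / (4/7) = 5/12.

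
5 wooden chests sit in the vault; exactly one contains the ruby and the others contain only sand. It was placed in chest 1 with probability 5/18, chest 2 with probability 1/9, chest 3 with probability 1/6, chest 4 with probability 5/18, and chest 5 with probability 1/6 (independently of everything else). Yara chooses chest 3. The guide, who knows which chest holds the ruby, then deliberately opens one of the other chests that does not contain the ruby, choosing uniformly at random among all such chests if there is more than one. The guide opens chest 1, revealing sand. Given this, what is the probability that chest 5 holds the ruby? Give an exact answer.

Apply Bayes' rule, conditioning on where the ruby actually is.
If it is in chest 1 (prior 5/18): the guide opened chest 1, so this case is ruled out; weight (5/18)·0 = 0.
If it is in chest 2 (prior 1/9): the guide has 3 equally likely choices, so probability 1/3; weight (1/9)·(1/3) = 1/27.
If it is in chest 3 (prior 1/6): the guide has 4 equally likely choices, so probability 1/4; weight (1/6)·(1/4) = 1/24.
If it is in chest 4 (prior 5/18): the guide has 3 equally likely choices, so probability 1/3; weight (5/18)·(1/3) = 5/54.
If it is in chest 5 (prior 1/6): the guide has 3 equally likely choices, so probability 1/3; weight (1/6)·(1/3) = 1/18.
The weights sum to 49/216.
So P(the ruby in chest 5 | the guide opened chest 1) = (1/18) / (49/216) = 12/49.

12/49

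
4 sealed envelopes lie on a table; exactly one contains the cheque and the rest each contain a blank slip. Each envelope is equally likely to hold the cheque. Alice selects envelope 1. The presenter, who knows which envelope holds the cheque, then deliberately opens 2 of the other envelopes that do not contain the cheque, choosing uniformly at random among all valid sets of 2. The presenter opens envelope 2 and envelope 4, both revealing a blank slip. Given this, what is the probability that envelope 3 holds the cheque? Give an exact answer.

3/4

Consider each possible location of the cheque in turn.
If it is in envelope 1 (prior 1/4): the presenter has 3 equally likely choices, so probability 1/3; weight (1/4)·(1/3) = 1/12.
If it is in either of envelopes 2 and 4 (prior 1/4 each): that envelope was opened and seen not to hold the prize — ruled out; weight (1/4)·0 = 0 each.
If it is in envelope 3 (prior 1/4): the presenter has no choice, probability 1; weight (1/4)·1 = 1/4.
The weights sum to 1/3.
So P(the cheque in envelope 3 | the presenter opened envelope 2 and envelope 4) = (1/4) / (1/3) = 3/4.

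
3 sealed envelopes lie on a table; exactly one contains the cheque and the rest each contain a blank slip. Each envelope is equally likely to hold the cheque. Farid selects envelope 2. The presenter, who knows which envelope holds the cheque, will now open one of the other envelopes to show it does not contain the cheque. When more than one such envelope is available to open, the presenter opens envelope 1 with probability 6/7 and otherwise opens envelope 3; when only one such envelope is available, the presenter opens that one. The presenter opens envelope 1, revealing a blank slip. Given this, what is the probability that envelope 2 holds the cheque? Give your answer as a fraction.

6/13

Consider each possible location of the cheque in turn.
If it is in envelope 1 (prior 1/3): the presenter opened envelope 1, so this case is ruled out; weight (1/3)·0 = 0.
If it is in envelope 2 (prior 1/3): envelope 1 is available, opened with probability 6/7; weight (1/3)·(6/7) = 2/7.
If it is in envelope 3 (prior 1/3): only envelope 1 is available, probability 1; weight (1/3)·1 = 1/3.
The weights sum to 13/21.
So P(the cheque in envelope 2 | the presenter opened envelope 1) = (2/7) / (13/21) = 6/13.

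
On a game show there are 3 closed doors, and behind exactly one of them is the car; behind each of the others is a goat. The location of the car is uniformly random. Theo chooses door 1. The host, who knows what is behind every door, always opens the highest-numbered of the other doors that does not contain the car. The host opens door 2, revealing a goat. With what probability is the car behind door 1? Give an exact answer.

0

Condition on the true location of the car.
If it is behind door 1 (prior 1/3): the host would have opened door 3 instead, probability 0; weight (1/3)·0 = 0.
If it is behind door 2 (prior 1/3): the host opened door 2, so this case is ruled out; weight (1/3)·0 = 0.
If it is behind door 3 (prior 1/3): door 2 is the highest-numbered option available, probability 1; weight (1/3)·1 = 1/3.
The weights sum to 1/3.
So P(the car behind door 1 | the host opened door 2) = 0 / (1/3) = 0.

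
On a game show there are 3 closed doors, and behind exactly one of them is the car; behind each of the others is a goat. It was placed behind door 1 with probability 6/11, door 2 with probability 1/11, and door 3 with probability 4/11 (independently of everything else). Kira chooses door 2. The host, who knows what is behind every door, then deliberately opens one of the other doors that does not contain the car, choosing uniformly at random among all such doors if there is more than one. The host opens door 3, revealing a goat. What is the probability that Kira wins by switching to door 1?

12/13

Apply Bayes' rule, conditioning on where the car actually is.
If it is behind door 1 (prior 6/11): the host has no choice, probability 1; weight (6/11)·1 = 6/11.
If it is behind door 2 (prior 1/11): the host has 2 equally likely choices, so probability 1/2; weight (1/11)·(1/2) = 1/22.
If it is behind door 3 (prior 4/11): the host opened door 3, so this case is ruled out; weight (4/11)·0 = 0.
The weights sum to 13/22.
So P(the car behind door 1 | the host opened door 3) = (6/11) / (13/22) = 12/13.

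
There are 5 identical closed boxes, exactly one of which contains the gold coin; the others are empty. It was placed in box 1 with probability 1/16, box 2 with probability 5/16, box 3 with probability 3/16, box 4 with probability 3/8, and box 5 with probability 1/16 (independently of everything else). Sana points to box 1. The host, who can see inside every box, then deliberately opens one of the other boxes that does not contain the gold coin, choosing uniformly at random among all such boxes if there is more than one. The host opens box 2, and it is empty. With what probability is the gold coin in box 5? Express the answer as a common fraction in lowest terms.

4/43

Consider each possible location of the gold coin in turn.
If it is in box 1 (prior 1/16): the host has 4 equally likely choices, so probability 1/4; weight (1/16)·(1/4) = 1/64.
If it is in box 2 (prior 5/16): the host opened box 2, so this case is ruled out; weight (5/16)·0 = 0.
If it is in box 3 (prior 3/16): the host has 3 equally likely choices, so probability 1/3; weight (3/16)·(1/3) = 1/16.
If it is in box 4 (prior 3/8): the host has 3 equally likely choices, so probability 1/3; weight (3/8)·(1/3) = 1/8.
If it is in box 5 (prior 1/16): the host has 3 equally likely choices, so probability 1/3; weight (1/16)·(1/3) = 1/48.
The weights sum to 43/192.
So P(the gold coin in box 5 | the host opened box 2) = (1/48) / (43/192) = 4/43.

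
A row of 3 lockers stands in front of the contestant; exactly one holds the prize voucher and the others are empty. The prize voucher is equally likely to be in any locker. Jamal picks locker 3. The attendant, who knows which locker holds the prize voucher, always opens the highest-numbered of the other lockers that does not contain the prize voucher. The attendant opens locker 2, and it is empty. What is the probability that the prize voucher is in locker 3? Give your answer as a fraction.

Apply Bayes' rule, conditioning on where the prize voucher actually is.
If it is in either of lockers 1 and 3 (prior 1/3 each): locker 2 is the highest-numbered option available, probability 1; weight (1/3)·1 = 1/3 each.
If it is in locker 2 (prior 1/3): the attendant opened locker 2, so this case is ruled out; weight (1/3)·0 = 0.
The weights sum to 2/3.
So P(the prize voucher in locker 3 | the attendant opened locker 2) = (1/3) / (2/3) = 1/2.

1/2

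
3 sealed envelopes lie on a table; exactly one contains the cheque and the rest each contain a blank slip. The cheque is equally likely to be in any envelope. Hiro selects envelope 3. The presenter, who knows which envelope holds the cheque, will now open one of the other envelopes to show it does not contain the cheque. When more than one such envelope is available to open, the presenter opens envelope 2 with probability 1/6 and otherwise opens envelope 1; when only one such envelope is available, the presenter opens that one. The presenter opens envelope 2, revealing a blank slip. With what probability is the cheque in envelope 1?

Consider each possible location of the cheque in turn.
If it is in envelope 1 (prior 1/3): only envelope 2 is available, probability 1; weight (1/3)·1 = 1/3.
If it is in envelope 2 (prior 1/3): the presenter opened envelope 2, so this case is ruled out; weight (1/3)·0 = 0.
If it is in envelope 3 (prior 1/3): envelope 2 is available, opened with probability 1/6; weight (1/3)·(1/6) = 1/18.
The weights sum to 7/18.
So P(the cheque in envelope 1 | the presenter opened envelope 2) = (1/3) / (7/18) = 6/7.

6/7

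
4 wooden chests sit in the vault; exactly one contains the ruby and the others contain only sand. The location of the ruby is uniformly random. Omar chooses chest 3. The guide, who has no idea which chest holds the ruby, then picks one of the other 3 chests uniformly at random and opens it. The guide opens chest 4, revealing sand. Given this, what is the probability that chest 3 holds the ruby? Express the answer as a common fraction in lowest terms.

Apply Bayes' rule, conditioning on where the ruby actually is.
If it is in any of chests 1, 2, and 3 (prior 1/4 each): the guide picks chest 4 with probability 1/3 regardless, and it is not the prize; weight (1/4)·(1/3) = 1/12 each.
If it is in chest 4 (prior 1/4): the guide opened chest 4, so this case is ruled out; weight (1/4)·0 = 0.
The weights sum to 1/4.
So P(the ruby in chest 3 | the guide opened chest 4) = (1/12) / (1/4) = 1/3.

1/3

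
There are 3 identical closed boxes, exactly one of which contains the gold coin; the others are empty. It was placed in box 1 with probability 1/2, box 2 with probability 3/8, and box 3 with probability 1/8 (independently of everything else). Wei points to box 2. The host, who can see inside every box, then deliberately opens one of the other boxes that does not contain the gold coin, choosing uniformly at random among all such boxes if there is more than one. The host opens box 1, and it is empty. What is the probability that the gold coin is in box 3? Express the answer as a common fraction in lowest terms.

2/5

Condition on the true location of the gold coin.
If it is in box 1 (prior 1/2): the host opened box 1, so this case is ruled out; weight (1/2)·0 = 0.
If it is in box 2 (prior 3/8): the host has 2 equally likely choices, so probability 1/2; weight (3/8)·(1/2) = 3/16.
If it is in box 3 (prior 1/8): the host has no choice, probability 1; weight (1/8)·1 = 1/8.
The weights sum to 5/16.
So P(the gold coin in box 3 | the host opened box 1) = (1/8) / (5/16) = 2/5.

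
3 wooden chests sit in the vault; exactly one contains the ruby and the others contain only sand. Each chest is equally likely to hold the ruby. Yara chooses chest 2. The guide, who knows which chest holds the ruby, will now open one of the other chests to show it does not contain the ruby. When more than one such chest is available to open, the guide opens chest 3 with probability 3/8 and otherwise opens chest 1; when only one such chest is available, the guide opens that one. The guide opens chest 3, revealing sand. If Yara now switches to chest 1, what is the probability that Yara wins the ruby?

8/11

Consider each possible location of the ruby in turn.
If it is in chest 1 (prior 1/3): only chest 3 is available, probability 1; weight (1/3)·1 = 1/3.
If it is in chest 2 (prior 1/3): chest 3 is available, opened with probability 3/8; weight (1/3)·(3/8) = 1/8.
If it is in chest 3 (prior 1/3): the guide opened chest 3, so this case is ruled out; weight (1/3)·0 = 0.
The weights sum to 11/24.
So P(the ruby in chest 1 | the guide opened chest 3) = (1/3) / (11/24) = 8/11.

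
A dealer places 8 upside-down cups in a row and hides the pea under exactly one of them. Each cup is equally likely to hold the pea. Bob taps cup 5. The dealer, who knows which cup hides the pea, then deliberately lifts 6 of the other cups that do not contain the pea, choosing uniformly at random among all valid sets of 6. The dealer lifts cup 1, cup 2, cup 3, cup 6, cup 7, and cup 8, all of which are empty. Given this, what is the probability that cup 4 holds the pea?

7/8

Consider each possible location of the pea in turn.
If it is under any of cups 1, 2, 3, 6, 7, and 8 (prior 1/8 each): that cup was opened and seen not to hold the prize — ruled out; weight (1/8)·0 = 0 each.
If it is under cup 4 (prior 1/8): the dealer has no choice, probability 1; weight (1/8)·1 = 1/8.
If it is under cup 5 (prior 1/8): the dealer has 7 equally likely choices, so probability 1/7; weight (1/8)·(1/7) = 1/56.
The weights sum to 1/7.
So P(the pea under cup 4 | the dealer opened cup 1, cup 2, cup 3, cup 6, cup 7, and cup 8) = (1/8) / (1/7) = 7/8.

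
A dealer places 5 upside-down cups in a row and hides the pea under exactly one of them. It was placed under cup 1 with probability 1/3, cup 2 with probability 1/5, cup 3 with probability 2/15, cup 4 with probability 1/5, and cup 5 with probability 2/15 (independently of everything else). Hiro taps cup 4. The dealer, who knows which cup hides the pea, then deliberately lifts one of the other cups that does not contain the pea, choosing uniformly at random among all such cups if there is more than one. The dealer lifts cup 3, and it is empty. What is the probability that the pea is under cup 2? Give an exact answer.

12/49

Condition on the true location of the pea.
If it is under cup 1 (prior 1/3): the dealer has 3 equally likely choices, so probability 1/3; weight (1/3)·(1/3) = 1/9.
If it is under cup 2 (prior 1/5): the dealer has 3 equally likely choices, so probability 1/3; weight (1/5)·(1/3) = 1/15.
If it is under cup 3 (prior 2/15): the dealer opened cup 3, so this case is ruled out; weight (2/15)·0 = 0.
If it is under cup 4 (prior 1/5): the dealer has 4 equally likely choices, so probability 1/4; weight (1/5)·(1/4) = 1/20.
If it is under cup 5 (prior 2/15): the dealer has 3 equally likely choices, so probability 1/3; weight (2/15)·(1/3) = 2/45.
The weights sum to 49/180.
So P(the pea under cup 2 | the dealer opened cup 3) = (1/15) / (49/180) = 12/49.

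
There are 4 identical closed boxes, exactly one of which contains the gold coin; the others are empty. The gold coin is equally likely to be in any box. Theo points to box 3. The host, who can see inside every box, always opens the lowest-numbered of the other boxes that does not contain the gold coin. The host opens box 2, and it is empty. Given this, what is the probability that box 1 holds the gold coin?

1

Consider each possible location of the gold coin in turn.
If it is in box 1 (prior 1/4): box 2 is the lowest-numbered option available, probability 1; weight (1/4)·1 = 1/4.
If it is in box 2 (prior 1/4): the host opened box 2, so this case is ruled out; weight (1/4)·0 = 0.
If it is in either of boxes 3 and 4 (prior 1/4 each): the host would have opened box 1 instead, probability 0; weight (1/4)·0 = 0 each.
The weights sum to 1/4.
So P(the gold coin in box 1 | the host opened box 2) = (1/4) / (1/4) = 1.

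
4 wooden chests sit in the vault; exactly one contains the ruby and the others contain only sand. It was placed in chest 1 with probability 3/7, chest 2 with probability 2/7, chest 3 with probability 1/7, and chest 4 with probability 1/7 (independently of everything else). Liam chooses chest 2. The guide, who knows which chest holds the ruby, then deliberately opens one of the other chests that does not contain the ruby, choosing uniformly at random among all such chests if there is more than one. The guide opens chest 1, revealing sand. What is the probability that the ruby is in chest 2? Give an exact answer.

Apply Bayes' rule, conditioning on where the ruby actually is.
If it is in chest 1 (prior 3/7): the guide opened chest 1, so this case is ruled out; weight (3/7)·0 = 0.
If it is in chest 2 (prior 2/7): the guide has 3 equally likely choices, so probability 1/3; weight (2/7)·(1/3) = 2/21.
If it is in either of chests 3 and 4 (prior 1/7 each): the guide has 2 equally likely choices, so probability 1/2; weight (1/7)·(1/2) = 1/14 each.
The weights sum to 5/21.
So P(the ruby in chest 2 | the guide opened chest 1) = (2/21) / (5/21) = 2/5.

2/5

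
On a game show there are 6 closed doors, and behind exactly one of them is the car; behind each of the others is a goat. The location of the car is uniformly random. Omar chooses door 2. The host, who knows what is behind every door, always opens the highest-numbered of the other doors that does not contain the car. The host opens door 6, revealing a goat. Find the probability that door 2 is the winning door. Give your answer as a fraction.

Condition on the true location of the car.
If it is behind any of doors 1, 2, 3, 4, and 5 (prior 1/6 each): door 6 is the highest-numbered option available, probability 1; weight (1/6)·1 = 1/6 each.
If it is behind door 6 (prior 1/6): the host opened door 6, so this case is ruled out; weight (1/6)·0 = 0.
The weights sum to 5/6.
So P(the car behind door 2 | the host opened door 6) = (1/6) / (5/6) = 1/5.

1/5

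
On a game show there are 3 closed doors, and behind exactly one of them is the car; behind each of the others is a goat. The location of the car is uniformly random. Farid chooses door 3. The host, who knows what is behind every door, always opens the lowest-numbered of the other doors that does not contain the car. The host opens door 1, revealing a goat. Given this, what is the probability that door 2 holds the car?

1/2

Condition on the true location of the car.
If it is behind door 1 (prior 1/3): the host opened door 1, so this case is ruled out; weight (1/3)·0 = 0.
If it is behind either of doors 2 and 3 (prior 1/3 each): door 1 is the lowest-numbered option available, probability 1; weight (1/3)·1 = 1/3 each.
The weights sum to 2/3.
So P(the car behind door 2 | the host opened door 1) = (1/3) / (2/3) = 1/2.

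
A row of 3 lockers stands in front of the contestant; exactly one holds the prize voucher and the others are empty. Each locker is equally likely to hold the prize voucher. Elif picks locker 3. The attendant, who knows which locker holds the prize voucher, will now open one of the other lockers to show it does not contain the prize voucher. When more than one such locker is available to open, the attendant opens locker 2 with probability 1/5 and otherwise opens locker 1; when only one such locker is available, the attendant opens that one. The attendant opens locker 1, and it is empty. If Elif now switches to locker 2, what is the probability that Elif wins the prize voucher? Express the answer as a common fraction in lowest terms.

Consider each possible location of the prize voucher in turn.
If it is in locker 1 (prior 1/3): the attendant opened locker 1, so this case is ruled out; weight (1/3)·0 = 0.
If it is in locker 2 (prior 1/3): only locker 1 is available, probability 1; weight (1/3)·1 = 1/3.
If it is in locker 3 (prior 1/3): locker 2 is available but not opened, probability 4/5; weight (1/3)·(4/5) = 4/15.
The weights sum to 3/5.
So P(the prize voucher in locker 2 | the attendant opened locker 1) = (1/3) / (3/5) = 5/9.

5/9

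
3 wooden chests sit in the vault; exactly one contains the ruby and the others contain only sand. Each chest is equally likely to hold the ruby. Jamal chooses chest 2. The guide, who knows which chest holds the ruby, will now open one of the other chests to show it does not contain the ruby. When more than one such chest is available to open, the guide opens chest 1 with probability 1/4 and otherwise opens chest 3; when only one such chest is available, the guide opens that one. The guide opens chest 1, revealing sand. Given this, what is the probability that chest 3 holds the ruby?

4/5

Consider each possible location of the ruby in turn.
If it is in chest 1 (prior 1/3): the guide opened chest 1, so this case is ruled out; weight (1/3)·0 = 0.
If it is in chest 2 (prior 1/3): chest 1 is available, opened with probability 1/4; weight (1/3)·(1/4) = 1/12.
If it is in chest 3 (prior 1/3): only chest 1 is available, probability 1; weight (1/3)·1 = 1/3.
The weights sum to 5/12.
So P(the ruby in chest 3 | the guide opened chest 1) = (1/3) / (5/12) = 4/5.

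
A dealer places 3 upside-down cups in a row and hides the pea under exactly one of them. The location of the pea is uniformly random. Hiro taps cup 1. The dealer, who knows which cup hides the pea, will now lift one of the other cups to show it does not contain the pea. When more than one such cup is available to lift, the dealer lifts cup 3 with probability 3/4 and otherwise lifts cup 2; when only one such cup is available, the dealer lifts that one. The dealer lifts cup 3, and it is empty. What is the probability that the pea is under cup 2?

4/7

Apply Bayes' rule, conditioning on where the pea actually is.
If it is under cup 1 (prior 1/3): cup 3 is available, opened with probability 3/4; weight (1/3)·(3/4) = 1/4.
If it is under cup 2 (prior 1/3): only cup 3 is available, probability 1; weight (1/3)·1 = 1/3.
If it is under cup 3 (prior 1/3): the dealer opened cup 3, so this case is ruled out; weight (1/3)·0 = 0.
The weights sum to 7/12.
So P(the pea under cup 2 | the dealer opened cup 3) = (1/3) / (7/12) = 4/7.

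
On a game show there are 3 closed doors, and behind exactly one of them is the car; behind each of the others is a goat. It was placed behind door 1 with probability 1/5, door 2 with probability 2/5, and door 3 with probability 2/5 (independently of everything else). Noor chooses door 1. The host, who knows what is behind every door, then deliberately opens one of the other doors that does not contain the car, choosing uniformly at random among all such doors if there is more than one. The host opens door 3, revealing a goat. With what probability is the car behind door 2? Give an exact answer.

4/5

Condition on the true location of the car.
If it is behind door 1 (prior 1/5): the host has 2 equally likely choices, so probability 1/2; weight (1/5)·(1/2) = 1/10.
If it is behind door 2 (prior 2/5): the host has no choice, probability 1; weight (2/5)·1 = 2/5.
If it is behind door 3 (prior 2/5): the host opened door 3, so this case is ruled out; weight (2/5)·0 = 0.
The weights sum to 1/2.
So P(the car behind door 2 | the host opened door 3) = (2/5) / (1/2) = 4/5.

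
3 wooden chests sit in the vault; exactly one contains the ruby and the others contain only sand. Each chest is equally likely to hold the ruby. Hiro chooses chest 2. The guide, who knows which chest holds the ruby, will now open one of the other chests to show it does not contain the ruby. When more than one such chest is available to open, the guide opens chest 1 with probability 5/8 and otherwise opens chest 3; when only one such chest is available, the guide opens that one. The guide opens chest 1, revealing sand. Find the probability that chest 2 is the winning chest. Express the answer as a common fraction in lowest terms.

Consider each possible location of the ruby in turn.
If it is in chest 1 (prior 1/3): the guide opened chest 1, so this case is ruled out; weight (1/3)·0 = 0.
If it is in chest 2 (prior 1/3): chest 1 is available, opened with probability 5/8; weight (1/3)·(5/8) = 5/24.
If it is in chest 3 (prior 1/3): only chest 1 is available, probability 1; weight (1/3)·1 = 1/3.
The weights sum to 13/24.
So P(the ruby in chest 2 | the guide opened chest 1) = (5/24) / (13/24) = 5/13.

5/13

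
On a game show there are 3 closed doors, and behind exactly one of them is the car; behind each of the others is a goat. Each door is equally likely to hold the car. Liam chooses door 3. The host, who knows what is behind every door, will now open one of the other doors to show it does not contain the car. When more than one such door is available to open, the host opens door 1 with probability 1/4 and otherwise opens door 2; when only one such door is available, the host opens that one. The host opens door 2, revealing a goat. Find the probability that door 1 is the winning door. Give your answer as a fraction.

Apply Bayes' rule, conditioning on where the car actually is.
If it is behind door 1 (prior 1/3): only door 2 is available, probability 1; weight (1/3)·1 = 1/3.
If it is behind door 2 (prior 1/3): the host opened door 2, so this case is ruled out; weight (1/3)·0 = 0.
If it is behind door 3 (prior 1/3): door 1 is available but not opened, probability 3/4; weight (1/3)·(3/4) = 1/4.
The weights sum to 7/12.
So P(the car behind door 1 | the host opened door 2) = (1/3) / (7/12) = 4/7.

4/7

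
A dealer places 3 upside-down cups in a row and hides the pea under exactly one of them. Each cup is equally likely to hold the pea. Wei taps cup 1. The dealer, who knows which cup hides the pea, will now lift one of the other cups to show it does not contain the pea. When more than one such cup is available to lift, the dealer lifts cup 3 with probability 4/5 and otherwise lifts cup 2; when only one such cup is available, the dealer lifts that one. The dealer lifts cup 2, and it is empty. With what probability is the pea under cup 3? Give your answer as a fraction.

Condition on the true location of the pea.
If it is under cup 1 (prior 1/3): cup 3 is available but not opened, probability 1/5; weight (1/3)·(1/5) = 1/15.
If it is under cup 2 (prior 1/3): the dealer opened cup 2, so this case is ruled out; weight (1/3)·0 = 0.
If it is under cup 3 (prior 1/3): only cup 2 is available, probability 1; weight (1/3)·1 = 1/3.
The weights sum to 2/5.
So P(the pea under cup 3 | the dealer opened cup 2) = (1/3) / (2/5) = 5/6.

5/6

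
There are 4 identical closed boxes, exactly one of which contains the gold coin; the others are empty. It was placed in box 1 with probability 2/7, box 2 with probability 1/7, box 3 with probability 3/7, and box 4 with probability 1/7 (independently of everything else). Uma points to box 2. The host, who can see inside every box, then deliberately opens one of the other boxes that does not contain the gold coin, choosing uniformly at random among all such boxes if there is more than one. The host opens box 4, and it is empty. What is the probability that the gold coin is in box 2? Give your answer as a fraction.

2/17

Condition on the true location of the gold coin.
If it is in box 1 (prior 2/7): the host has 2 equally likely choices, so probability 1/2; weight (2/7)·(1/2) = 1/7.
If it is in box 2 (prior 1/7): the host has 3 equally likely choices, so probability 1/3; weight (1/7)·(1/3) = 1/21.
If it is in box 3 (prior 3/7): the host has 2 equally likely choices, so probability 1/2; weight (3/7)·(1/2) = 3/14.
If it is in box 4 (prior 1/7): the host opened box 4, so this case is ruled out; weight (1/7)·0 = 0.
The weights sum to 17/42.
So P(the gold coin in box 2 | the host opened box 4) = (1/21) / (17/42) = 2/17.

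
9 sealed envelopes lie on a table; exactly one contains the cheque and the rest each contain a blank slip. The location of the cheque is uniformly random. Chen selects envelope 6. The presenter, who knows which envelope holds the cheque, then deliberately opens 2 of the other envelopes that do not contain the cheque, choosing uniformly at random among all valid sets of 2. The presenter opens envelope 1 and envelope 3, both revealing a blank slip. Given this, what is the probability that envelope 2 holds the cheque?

Consider each possible location of the cheque in turn.
If it is in either of envelopes 1 and 3 (prior 1/9 each): that envelope was opened and seen not to hold the prize — ruled out; weight (1/9)·0 = 0 each.
If it is in any of envelopes 2, 4, 5, 7, 8, and 9 (prior 1/9 each): the presenter has 21 equally likely choices, so probability 1/21; weight (1/9)·(1/21) = 1/189 each.
If it is in envelope 6 (prior 1/9): the presenter has 28 equally likely choices, so probability 1/28; weight (1/9)·(1/28) = 1/252.
The weights sum to 1/28.
So P(the cheque in envelope 2 | the presenter opened envelope 1 and envelope 3) = (1/189) / (1/28) = 4/27.

4/27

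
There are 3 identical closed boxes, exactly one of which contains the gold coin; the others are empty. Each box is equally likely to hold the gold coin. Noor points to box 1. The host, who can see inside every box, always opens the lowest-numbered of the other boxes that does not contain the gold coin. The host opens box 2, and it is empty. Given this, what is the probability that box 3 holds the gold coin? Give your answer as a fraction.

1/2

Condition on the true location of the gold coin.
If it is in either of boxes 1 and 3 (prior 1/3 each): box 2 is the lowest-numbered option available, probability 1; weight (1/3)·1 = 1/3 each.
If it is in box 2 (prior 1/3): the host opened box 2, so this case is ruled out; weight (1/3)·0 = 0.
The weights sum to 2/3.
So P(the gold coin in box 3 | the host opened box 2) = (1/3) / (2/3) = 1/2.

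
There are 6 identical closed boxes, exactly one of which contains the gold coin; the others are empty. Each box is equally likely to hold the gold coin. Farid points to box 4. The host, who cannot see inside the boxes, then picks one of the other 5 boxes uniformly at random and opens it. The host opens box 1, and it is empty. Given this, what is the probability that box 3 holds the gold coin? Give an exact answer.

Because the host chose which box to open without knowing where the gold coin is, the choice is independent of the prize location. Learning that box 1 does not hold the gold coin simply rules out that one location and leaves the remaining 5 boxes still equally likely by symmetry.
So P(the gold coin in box 3) = 1/5.

1/5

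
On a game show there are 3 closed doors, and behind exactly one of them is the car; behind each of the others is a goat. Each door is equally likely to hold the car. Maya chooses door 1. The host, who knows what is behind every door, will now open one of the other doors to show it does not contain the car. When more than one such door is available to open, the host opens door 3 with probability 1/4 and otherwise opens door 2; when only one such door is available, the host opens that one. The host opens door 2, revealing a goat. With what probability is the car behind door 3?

Condition on the true location of the car.
If it is behind door 1 (prior 1/3): door 3 is available but not opened, probability 3/4; weight (1/3)·(3/4) = 1/4.
If it is behind door 2 (prior 1/3): the host opened door 2, so this case is ruled out; weight (1/3)·0 = 0.
If it is behind door 3 (prior 1/3): only door 2 is available, probability 1; weight (1/3)·1 = 1/3.
The weights sum to 7/12.
So P(the car behind door 3 | the host opened door 2) = (1/3) / (7/12) = 4/7.

4/7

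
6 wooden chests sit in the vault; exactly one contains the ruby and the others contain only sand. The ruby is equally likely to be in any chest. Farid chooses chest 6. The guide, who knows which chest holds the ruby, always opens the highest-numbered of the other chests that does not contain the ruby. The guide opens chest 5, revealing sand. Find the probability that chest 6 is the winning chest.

Apply Bayes' rule, conditioning on where the ruby actually is.
If it is in any of chests 1, 2, 3, 4, and 6 (prior 1/6 each): chest 5 is the highest-numbered option available, probability 1; weight (1/6)·1 = 1/6 each.
If it is in chest 5 (prior 1/6): the guide opened chest 5, so this case is ruled out; weight (1/6)·0 = 0.
The weights sum to 5/6.
So P(the ruby in chest 6 | the guide opened chest 5) = (1/6) / (5/6) = 1/5.

1/5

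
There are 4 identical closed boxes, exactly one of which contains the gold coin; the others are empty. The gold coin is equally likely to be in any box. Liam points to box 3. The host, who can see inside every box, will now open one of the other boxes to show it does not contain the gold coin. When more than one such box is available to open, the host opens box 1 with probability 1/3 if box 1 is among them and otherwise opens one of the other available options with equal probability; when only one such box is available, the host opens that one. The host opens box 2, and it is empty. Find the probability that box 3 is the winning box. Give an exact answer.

2/9

Consider each possible location of the gold coin in turn.
If it is in box 1 (prior 1/4): box 1 holds the prize so is unavailable; the host chooses uniformly among the 2 others, probability 1/2; weight (1/4)·(1/2) = 1/8.
If it is in box 2 (prior 1/4): the host opened box 2, so this case is ruled out; weight (1/4)·0 = 0.
If it is in box 3 (prior 1/4): box 1 is available but not opened; box 2 gets probability (1 − 1/3)/2 = 1/3; weight (1/4)·(1/3) = 1/12.
If it is in box 4 (prior 1/4): box 1 is available but not opened, probability 2/3; weight (1/4)·(2/3) = 1/6.
The weights sum to 3/8.
So P(the gold coin in box 3 | the host opened box 2) = (1/12) / (3/8) = 2/9.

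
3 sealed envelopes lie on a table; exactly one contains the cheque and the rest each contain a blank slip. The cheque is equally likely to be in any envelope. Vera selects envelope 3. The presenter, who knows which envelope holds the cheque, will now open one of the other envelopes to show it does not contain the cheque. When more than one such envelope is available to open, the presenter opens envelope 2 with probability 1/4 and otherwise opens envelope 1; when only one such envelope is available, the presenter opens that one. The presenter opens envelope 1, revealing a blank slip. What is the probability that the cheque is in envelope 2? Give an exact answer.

Condition on the true location of the cheque.
If it is in envelope 1 (prior 1/3): the presenter opened envelope 1, so this case is ruled out; weight (1/3)·0 = 0.
If it is in envelope 2 (prior 1/3): only envelope 1 is available, probability 1; weight (1/3)·1 = 1/3.
If it is in envelope 3 (prior 1/3): envelope 2 is available but not opened, probability 3/4; weight (1/3)·(3/4) = 1/4.
The weights sum to 7/12.
So P(the cheque in envelope 2 | the presenter opened envelope 1) = (1/3) / (7/12) = 4/7.

4/7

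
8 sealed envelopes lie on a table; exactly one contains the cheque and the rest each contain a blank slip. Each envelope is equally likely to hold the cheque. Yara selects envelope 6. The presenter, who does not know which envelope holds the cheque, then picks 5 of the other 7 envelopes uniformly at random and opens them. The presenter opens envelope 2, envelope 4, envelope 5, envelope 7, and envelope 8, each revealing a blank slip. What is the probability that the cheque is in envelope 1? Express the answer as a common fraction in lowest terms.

Consider each possible location of the cheque in turn.
If it is in any of envelopes 1, 3, and 6 (prior 1/8 each): the presenter picks exactly this set with probability 1/21 regardless, and none is the prize; weight (1/8)·(1/21) = 1/168 each.
If it is in any of envelopes 2, 4, 5, 7, and 8 (prior 1/8 each): that envelope was opened and seen not to hold the prize — ruled out; weight (1/8)·0 = 0 each.
The weights sum to 1/56.
So P(the cheque in envelope 1 | the presenter opened envelope 2, envelope 4, envelope 5, envelope 7, and envelope 8) = (1/168) / (1/56) = 1/3.

1/3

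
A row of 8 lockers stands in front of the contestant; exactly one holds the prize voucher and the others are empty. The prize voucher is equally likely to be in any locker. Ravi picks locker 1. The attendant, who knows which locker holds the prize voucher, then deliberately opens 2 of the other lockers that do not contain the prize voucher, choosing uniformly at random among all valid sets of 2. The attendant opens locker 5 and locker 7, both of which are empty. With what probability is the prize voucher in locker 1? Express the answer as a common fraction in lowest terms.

Apply Bayes' rule, conditioning on where the prize voucher actually is.
If it is in locker 1 (prior 1/8): the attendant has 21 equally likely choices, so probability 1/21; weight (1/8)·(1/21) = 1/168.
If it is in any of lockers 2, 3, 4, 6, and 8 (prior 1/8 each): the attendant has 15 equally likely choices, so probability 1/15; weight (1/8)·(1/15) = 1/120 each.
If it is in either of lockers 5 and 7 (prior 1/8 each): that locker was opened and seen not to hold the prize — ruled out; weight (1/8)·0 = 0 each.
The weights sum to 1/21.
So P(the prize voucher in locker 1 | the attendant opened locker 5 and locker 7) = (1/168) / (1/21) = 1/8.

1/8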